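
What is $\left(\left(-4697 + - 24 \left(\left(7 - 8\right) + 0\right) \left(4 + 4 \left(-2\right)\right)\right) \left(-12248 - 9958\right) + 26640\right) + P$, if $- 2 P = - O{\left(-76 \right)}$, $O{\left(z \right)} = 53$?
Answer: $\frac{212920049}{2} \approx 1.0646 \cdot 10^{8}$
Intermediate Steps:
$P = \frac{53}{2}$ ($P = - \frac{\left(-1\right) 53}{2} = \left(- \frac{1}{2}\right) \left(-53\right) = \frac{53}{2} \approx 26.5$)
$\left(\left(-4697 + - 24 \left(\left(7 - 8\right) + 0\right) \left(4 + 4 \left(-2\right)\right)\right) \left(-12248 - 9958\right) + 26640\right) + P = \left(\left(-4697 + - 24 \left(\left(7 - 8\right) + 0\right) \left(4 + 4 \left(-2\right)\right)\right) \left(-12248 - 9958\right) + 26640\right) + \frac{53}{2} = \left(\left(-4697 + - 24 \left(-1 + 0\right) \left(4 - 8\right)\right) \left(-22206\right) + 26640\right) + \frac{53}{2} = \left(\left(-4697 + \left(-24\right) \left(-1\right) \left(-4\right)\right) \left(-22206\right) + 26640\right) + \frac{53}{2} = \left(\left(-4697 + 24 \left(-4\right)\right) \left(-22206\right) + 26640\right) + \frac{53}{2} = \left(\left(-4697 - 96\right) \left(-22206\right) + 26640\right) + \frac{53}{2} = \left(\left(-4793\right) \left(-22206\right) + 26640\right) + \frac{53}{2} = \left(106433358 + 26640\right) + \frac{53}{2} = 106459998 + \frac{53}{2} = \frac{212920049}{2}$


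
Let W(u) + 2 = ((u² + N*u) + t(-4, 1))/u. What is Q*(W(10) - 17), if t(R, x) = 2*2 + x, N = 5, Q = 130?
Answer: -455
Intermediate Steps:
t(R, x) = 4 + x
W(u) = -2 + (5 + u² + 5*u)/u (W(u) = -2 + ((u² + 5*u) + (4 + 1))/u = -2 + ((u² + 5*u) + 5)/u = -2 + (5 + u² + 5*u)/u)
Q*(W(10) - 17) = 130*((3 + 10 + 5/10) - 17) = 130*((3 + 10 + 5*(⅒)) - 17) = 130*((3 + 10 + ½) - 17) = 130*(27/2 - 17) = 130*(-7/2) = -455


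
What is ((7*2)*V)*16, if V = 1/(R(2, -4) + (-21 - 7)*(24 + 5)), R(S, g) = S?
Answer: -112/405 ≈ -0.27654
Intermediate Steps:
V = -1/810 (V = 1/(2 + (-21 - 7)*(24 + 5)) = 1/(2 - 28*29) = 1/(2 - 812) = 1/(-810) = -1/810 ≈ -0.0012346)
((7*2)*V)*16 = ((7*2)*(-1/810))*16 = (14*(-1/810))*16 = -7/405*16 = -112/405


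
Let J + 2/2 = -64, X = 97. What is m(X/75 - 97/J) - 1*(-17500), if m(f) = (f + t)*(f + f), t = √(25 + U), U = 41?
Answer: 16650690812/950625 + 5432*√66/975 ≈ 17561.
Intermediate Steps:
J = -65 (J = -1 - 64 = -65)
t = √66 (t = √(25 + 41) = √66 ≈ 8.1240)
m(f) = 2*f*(f + √66) (m(f) = (f + √66)*(f + f) = (f + √66)*(2*f) = 2*f*(f + √66))
m(X/75 - 97/J) - 1*(-17500) = 2*(97/75 - 97/(-65))*((97/75 - 97/(-65)) + √66) - 1*(-17500) = 2*(97*(1/75) - 97*(-1/65))*((97*(1/75) - 97*(-1/65)) + √66) + 17500 = 2*(97/75 + 97/65)*((97/75 + 97/65) + √66) + 17500 = 2*(2716/975)*(2716/975 + √66) + 17500 = (14753312/950625 + 5432*√66/975) + 17500 = 16650690812/950625 + 5432*√66/975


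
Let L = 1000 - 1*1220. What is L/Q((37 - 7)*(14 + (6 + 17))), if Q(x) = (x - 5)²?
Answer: -44/244205 ≈ -0.00018018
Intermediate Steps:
Q(x) = (-5 + x)²
L = -220 (L = 1000 - 1220 = -220)
L/Q((37 - 7)*(14 + (6 + 17))) = -220/(-5 + (37 - 7)*(14 + (6 + 17)))² = -220/(-5 + 30*(14 + 23))² = -220/(-5 + 30*37)² = -220/(-5 + 1110)² = -220/(1105²) = -220/1221025 = -220*1/1221025 = -44/244205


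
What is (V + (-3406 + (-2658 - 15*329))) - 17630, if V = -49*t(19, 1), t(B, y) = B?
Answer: -29560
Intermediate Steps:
V = -931 (V = -49*19 = -931)
(V + (-3406 + (-2658 - 15*329))) - 17630 = (-931 + (-3406 + (-2658 - 15*329))) - 17630 = (-931 + (-3406 + (-2658 - 4935))) - 17630 = (-931 + (-3406 - 7593)) - 17630 = (-931 - 10999) - 17630 = -11930 - 17630 = -29560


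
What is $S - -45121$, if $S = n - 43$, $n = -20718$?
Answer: $24360$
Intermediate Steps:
$S = -20761$ ($S = -20718 - 43 = -20761$)
$S - -45121 = -20761 - -45121 = -20761 + 45121 = 24360$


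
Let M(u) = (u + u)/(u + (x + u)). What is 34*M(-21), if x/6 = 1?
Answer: 119/3 ≈ 39.667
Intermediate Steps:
x = 6 (x = 6*1 = 6)
M(u) = 2*u/(6 + 2*u) (M(u) = (u + u)/(u + (6 + u)) = (2*u)/(6 + 2*u) = 2*u/(6 + 2*u))
34*M(-21) = 34*(-21/(3 - 21)) = 34*(-21/(-18)) = 34*(-21*(-1/18)) = 34*(7/6) = 119/3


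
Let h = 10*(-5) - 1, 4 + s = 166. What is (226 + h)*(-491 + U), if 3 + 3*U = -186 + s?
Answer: -87500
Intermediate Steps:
s = 162 (s = -4 + 166 = 162)
U = -9 (U = -1 + (-186 + 162)/3 = -1 + (⅓)*(-24) = -1 - 8 = -9)
h = -51 (h = -50 - 1 = -51)
(226 + h)*(-491 + U) = (226 - 51)*(-491 - 9) = 175*(-500) = -87500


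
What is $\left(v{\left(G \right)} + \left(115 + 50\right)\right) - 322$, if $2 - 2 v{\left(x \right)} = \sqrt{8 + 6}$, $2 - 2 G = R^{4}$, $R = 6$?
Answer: $-156 - \frac{\sqrt{14}}{2} \approx -157.87$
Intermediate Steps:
$G = -647$ ($G = 1 - \frac{6^{4}}{2} = 1 - 648 = -647$)
$v{\left(x \right)} = 1 - \frac{\sqrt{14}}{2}$ ($v{\left(x \right)} = 1 - \frac{\sqrt{8 + 6}}{2} = 1 - \frac{\sqrt{14}}{2}$)
$\left(v{\left(G \right)} + \left(115 + 50\right)\right) - 322 = \left(\left(1 - \frac{\sqrt{14}}{2}\right) + \left(115 + 50\right)\right) - 322 = \left(\left(1 - \frac{\sqrt{14}}{2}\right) + 165\right) - 322 = \left(166 - \frac{\sqrt{14}}{2}\right) - 322 = -156 - \frac{\sqrt{14}}{2}$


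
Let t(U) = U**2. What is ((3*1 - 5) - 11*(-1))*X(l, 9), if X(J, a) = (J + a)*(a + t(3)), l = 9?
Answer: 2916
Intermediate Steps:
X(J, a) = (9 + a)*(J + a) (X(J, a) = (J + a)*(a + 3**2) = (J + a)*(a + 9) = (J + a)*(9 + a) = (9 + a)*(J + a))
((3*1 - 5) - 11*(-1))*X(l, 9) = ((3*1 - 5) - 11*(-1))*(9**2 + 9*9 + 9*9 + 9*9) = ((3 - 5) + 11)*(81 + 81 + 81 + 81) = (-2 + 11)*324 = 9*324 = 2916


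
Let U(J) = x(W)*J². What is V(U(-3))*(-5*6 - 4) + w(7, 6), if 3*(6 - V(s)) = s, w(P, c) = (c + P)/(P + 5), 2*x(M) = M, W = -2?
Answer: -3659/12 ≈ -304.92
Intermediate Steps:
x(M) = M/2
w(P, c) = (P + c)/(5 + P)
U(J) = -J² (U(J) = ((½)*(-2))*J² = -J²)
V(s) = 6 - s/3
V(U(-3))*(-5*6 - 4) + w(7, 6) = (6 - (-1)*(-3)²/3)*(-5*6 - 4) + (7 + 6)/(5 + 7) = (6 - (-1)*9/3)*(-30 - 4) + 13/12 = (6 - ⅓*(-9))*(-34) + (1/12)*13 = (6 + 3)*(-34) + 13/12 = 9*(-34) + 13/12 = -306 + 13/12 = -3659/12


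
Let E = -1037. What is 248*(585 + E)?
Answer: -112096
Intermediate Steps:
248*(585 + E) = 248*(585 - 1037) = 248*(-452) = -112096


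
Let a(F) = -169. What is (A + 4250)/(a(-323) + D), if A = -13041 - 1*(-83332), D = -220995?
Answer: -74541/221164 ≈ -0.33704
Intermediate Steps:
A = 70291 (A = -13041 + 83332 = 70291)
(A + 4250)/(a(-323) + D) = (70291 + 4250)/(-169 - 220995) = 74541/(-221164) = 74541*(-1/221164) = -74541/221164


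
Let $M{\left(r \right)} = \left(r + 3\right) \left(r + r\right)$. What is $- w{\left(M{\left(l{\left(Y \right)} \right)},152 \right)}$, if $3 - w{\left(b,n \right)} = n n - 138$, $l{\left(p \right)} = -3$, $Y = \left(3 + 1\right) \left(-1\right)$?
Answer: $22963$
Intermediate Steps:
$Y = -4$ ($Y = 4 \left(-1\right) = -4$)
$M{\left(r \right)} = 2 r \left(3 + r\right)$ ($M{\left(r \right)} = \left(3 + r\right) 2 r = 2 r \left(3 + r\right)$)
$w{\left(b,n \right)} = 141 - n^{2}$ ($w{\left(b,n \right)} = 3 - \left(n n - 138\right) = 3 - \left(n^{2} - 138\right) = 3 - \left(-138 + n^{2}\right) = 141 - n^{2}$)
$- w{\left(M{\left(l{\left(Y \right)} \right)},152 \right)} = - (141 - 152^{2}) = - (141 - 23104) = \left(-1\right) \left(-22963\right) = 22963$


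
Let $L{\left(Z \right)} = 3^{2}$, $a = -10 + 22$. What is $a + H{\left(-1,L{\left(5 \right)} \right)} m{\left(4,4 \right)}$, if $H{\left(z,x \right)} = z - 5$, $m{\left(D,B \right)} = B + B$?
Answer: $-36$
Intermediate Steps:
$a = 12$
$m{\left(D,B \right)} = 2 B$
$L{\left(Z \right)} = 9$
$H{\left(z,x \right)} = -5 + z$
$a + H{\left(-1,L{\left(5 \right)} \right)} m{\left(4,4 \right)} = 12 + \left(-5 - 1\right) 2 \cdot 4 = 12 - 48 = -36$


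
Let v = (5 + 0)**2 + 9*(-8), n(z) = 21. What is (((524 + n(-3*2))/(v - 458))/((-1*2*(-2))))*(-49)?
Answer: 5341/404 ≈ 13.220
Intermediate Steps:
v = -47 (v = 5**2 - 72 = 25 - 72 = -47)
(((524 + n(-3*2))/(v - 458))/((-1*2*(-2))))*(-49) = (((524 + 21)/(-47 - 458))/((-1*2*(-2))))*(-49) = ((545/(-505))/((-2*(-2))))*(-49) = ((545*(-1/505))/4)*(-49) = -109/101*1/4*(-49) = -109/404*(-49) = 5341/404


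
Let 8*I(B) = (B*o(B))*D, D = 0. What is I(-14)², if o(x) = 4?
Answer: 0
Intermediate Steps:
I(B) = 0 (I(B) = ((B*4)*0)/8 = ((4*B)*0)/8 = (⅛)*0 = 0)
I(-14)² = 0² = 0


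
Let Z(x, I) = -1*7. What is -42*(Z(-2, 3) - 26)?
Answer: 1386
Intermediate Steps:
Z(x, I) = -7
-42*(Z(-2, 3) - 26) = -42*(-7 - 26) = -42*(-33) = 1386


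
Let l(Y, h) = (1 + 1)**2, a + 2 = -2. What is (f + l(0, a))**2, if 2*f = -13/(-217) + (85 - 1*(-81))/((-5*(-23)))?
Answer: 56243442649/2491008100 ≈ 22.579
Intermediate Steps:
a = -4 (a = -2 - 2 = -4)
l(Y, h) = 4 (l(Y, h) = 2**2 = 4)
f = 37517/49910 (f = (-13/(-217) + (85 - 1*(-81))/((-5*(-23))))/2 = (-13*(-1/217) + (85 + 81)/115)/2 = (13/217 + 166*(1/115))/2 = (13/217 + 166/115)/2 = (1/2)*(37517/24955) = 37517/49910 ≈ 0.75169)
(f + l(0, a))**2 = (37517/49910 + 4)**2 = (237157/49910)**2 = 56243442649/2491008100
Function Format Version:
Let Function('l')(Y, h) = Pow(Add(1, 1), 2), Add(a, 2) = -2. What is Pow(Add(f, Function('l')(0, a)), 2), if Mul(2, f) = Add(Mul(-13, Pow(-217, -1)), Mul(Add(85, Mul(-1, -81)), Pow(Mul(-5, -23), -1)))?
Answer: Rational(56243442649, 2491008100) ≈ 22.579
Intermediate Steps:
a = -4 (a = Add(-2, -2) = -4)
Function('l')(Y, h) = 4 (Function('l')(Y, h) = Pow(2, 2) = 4)
f = Rational(37517, 49910) (f = Mul(Rational(1, 2), Add(Mul(-13, Pow(-217, -1)), Mul(Add(85, Mul(-1, -81)), Pow(Mul(-5, -23), -1)))) = Mul(Rational(1, 2), Add(Mul(-13, Rational(-1, 217)), Mul(Add(85, 81), Pow(115, -1)))) = Mul(Rational(1, 2), Add(Rational(13, 217), Mul(166, Rational(1, 115)))) = Mul(Rational(1, 2), Add(Rational(13, 217), Rational(166, 115))) = Mul(Rational(1, 2), Rational(37517, 24955)) = Rational(37517, 49910) ≈ 0.75169)
Pow(Add(f, Function('l')(0, a)), 2) = Pow(Add(Rational(37517, 49910), 4), 2) = Pow(Rational(237157, 49910), 2) = Rational(56243442649, 2491008100)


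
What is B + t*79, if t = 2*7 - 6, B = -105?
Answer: 527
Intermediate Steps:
t = 8 (t = 14 - 6 = 8)
B + t*79 = -105 + 8*79 = -105 + 632 = 527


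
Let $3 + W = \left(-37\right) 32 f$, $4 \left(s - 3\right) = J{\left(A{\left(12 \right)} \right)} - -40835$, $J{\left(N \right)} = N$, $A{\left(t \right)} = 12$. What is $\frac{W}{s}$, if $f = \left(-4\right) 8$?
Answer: $\frac{151540}{40859} \approx 3.7089$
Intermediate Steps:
$s = \frac{40859}{4}$ ($s = 3 + \frac{12 - -40835}{4} = 3 + \frac{12 + 40835}{4} = 3 + \frac{1}{4} \cdot 40847 = 3 + \frac{40847}{4} = \frac{40859}{4} \approx 10215.0$)
$f = -32$
$W = 37885$ ($W = -3 + \left(-37\right) 32 \left(-32\right) = -3 - -37888 = -3 + 37888 = 37885$)
$\frac{W}{s} = \frac{37885}{\frac{40859}{4}} = 37885 \cdot \frac{4}{40859} = \frac{151540}{40859}$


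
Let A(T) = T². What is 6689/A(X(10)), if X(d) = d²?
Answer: 6689/10000 ≈ 0.66890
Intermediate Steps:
6689/A(X(10)) = 6689/((10²)²) = 6689/(100²) = 6689/10000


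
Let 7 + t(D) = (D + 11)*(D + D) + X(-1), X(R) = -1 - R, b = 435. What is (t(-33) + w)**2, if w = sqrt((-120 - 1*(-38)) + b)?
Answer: (1445 + sqrt(353))**2 ≈ 2.1427e+6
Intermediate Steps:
t(D) = -7 + 2*D*(11 + D) (t(D) = -7 + ((D + 11)*(D + D) + (-1 - 1*(-1))) = -7 + ((11 + D)*(2*D) + (-1 + 1)) = -7 + (2*D*(11 + D) + 0) = -7 + 2*D*(11 + D))
w = sqrt(353) (w = sqrt((-120 - 1*(-38)) + 435) = sqrt((-120 + 38) + 435) = sqrt(-82 + 435) = sqrt(353) ≈ 18.788)
(t(-33) + w)**2 = ((-7 + 2*(-33)**2 + 22*(-33)) + sqrt(353))**2 = ((-7 + 2*1089 - 726) + sqrt(353))**2 = ((-7 + 2178 - 726) + sqrt(353))**2 = (1445 + sqrt(353))**2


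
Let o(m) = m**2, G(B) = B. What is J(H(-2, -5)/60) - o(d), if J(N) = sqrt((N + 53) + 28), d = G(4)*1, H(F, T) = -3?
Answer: -16 + sqrt(8095)/10 ≈ -7.0028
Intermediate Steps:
d = 4 (d = 4*1 = 4)
J(N) = sqrt(81 + N) (J(N) = sqrt((53 + N) + 28) = sqrt(81 + N))
J(H(-2, -5)/60) - o(d) = sqrt(81 - 3/60) - 1*4**2 = sqrt(81 + (1/60)*(-3)) - 1*16 = sqrt(81 - 1/20) - 16 = sqrt(1619/20) - 16 = sqrt(8095)/10 - 16 = -16 + sqrt(8095)/10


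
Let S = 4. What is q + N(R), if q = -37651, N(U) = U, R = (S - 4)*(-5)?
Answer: -37651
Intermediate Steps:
R = 0 (R = (4 - 4)*(-5) = 0*(-5) = 0)
q + N(R) = -37651 + 0 = -37651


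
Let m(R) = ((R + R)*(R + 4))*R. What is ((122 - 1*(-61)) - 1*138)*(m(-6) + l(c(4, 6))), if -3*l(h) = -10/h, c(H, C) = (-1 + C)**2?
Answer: -6474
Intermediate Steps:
l(h) = 10/(3*h) (l(h) = -(-10)/(3*h) = 10/(3*h))
m(R) = 2*R**2*(4 + R) (m(R) = ((2*R)*(4 + R))*R = (2*R*(4 + R))*R = 2*R**2*(4 + R))
((122 - 1*(-61)) - 1*138)*(m(-6) + l(c(4, 6))) = ((122 - 1*(-61)) - 1*138)*(2*(-6)**2*(4 - 6) + 10/(3*((-1 + 6)**2))) = ((122 + 61) - 138)*(2*36*(-2) + 10/(3*(5**2))) = (183 - 138)*(-144 + (10/3)/25) = 45*(-144 + (10/3)*(1/25)) = 45*(-144 + 2/15) = 45*(-2158/15) = -6474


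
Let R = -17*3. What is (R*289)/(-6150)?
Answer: 4913/2050 ≈ 2.3966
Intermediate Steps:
R = -51
(R*289)/(-6150) = -51*289/(-6150) = -14739*(-1/6150) = 4913/2050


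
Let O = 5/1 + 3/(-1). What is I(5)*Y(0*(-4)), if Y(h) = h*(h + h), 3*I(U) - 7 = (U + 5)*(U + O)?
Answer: 0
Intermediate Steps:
O = 2 (O = 5*1 + 3*(-1) = 5 - 3 = 2)
I(U) = 7/3 + (2 + U)*(5 + U)/3 (I(U) = 7/3 + ((U + 5)*(U + 2))/3 = 7/3 + ((5 + U)*(2 + U))/3 = 7/3 + ((2 + U)*(5 + U))/3 = 7/3 + (2 + U)*(5 + U)/3)
Y(h) = 2*h**2 (Y(h) = h*(2*h) = 2*h**2)
I(5)*Y(0*(-4)) = (17/3 + (1/3)*5**2 + (7/3)*5)*(2*(0*(-4))**2) = (17/3 + (1/3)*25 + 35/3)*(2*0**2) = (17/3 + 25/3 + 35/3)*(2*0) = (77/3)*0 = 0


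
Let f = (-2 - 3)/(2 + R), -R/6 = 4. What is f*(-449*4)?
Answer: -4490/11 ≈ -408.18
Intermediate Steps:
R = -24 (R = -6*4 = -24)
f = 5/22 (f = (-2 - 3)/(2 - 24) = -5/(-22) = -5*(-1/22) = 5/22 ≈ 0.22727)
f*(-449*4) = 5*(-449*4)/22 = (5/22)*(-1796) = -4490/11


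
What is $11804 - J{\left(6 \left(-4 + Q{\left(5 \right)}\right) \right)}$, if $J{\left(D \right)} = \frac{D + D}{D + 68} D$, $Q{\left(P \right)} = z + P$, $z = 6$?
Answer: $\frac{647456}{55} \approx 11772.0$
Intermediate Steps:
$Q{\left(P \right)} = 6 + P$
$J{\left(D \right)} = \frac{2 D^{2}}{68 + D}$ ($J{\left(D \right)} = \frac{2 D}{68 + D} D = \frac{2 D^{2}}{68 + D}$)
$11804 - J{\left(6 \left(-4 + Q{\left(5 \right)}\right) \right)} = 11804 - \frac{2 \left(6 \left(-4 + \left(6 + 5\right)\right)\right)^{2}}{68 + 6 \left(-4 + \left(6 + 5\right)\right)} = 11804 - \frac{2 \left(6 \left(-4 + 11\right)\right)^{2}}{68 + 6 \left(-4 + 11\right)} = 11804 - \frac{2 \left(6 \cdot 7\right)^{2}}{68 + 6 \cdot 7} = 11804 - \frac{2 \cdot 42^{2}}{68 + 42} = 11804 - 2 \cdot 1764 \cdot \frac{1}{110} = 11804 - \frac{1764}{55} = \frac{647456}{55}$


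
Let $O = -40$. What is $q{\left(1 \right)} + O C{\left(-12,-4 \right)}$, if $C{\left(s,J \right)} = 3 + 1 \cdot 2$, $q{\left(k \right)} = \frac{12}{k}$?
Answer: $-188$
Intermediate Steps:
$C{\left(s,J \right)} = 5$ ($C{\left(s,J \right)} = 3 + 2 = 5$)
$q{\left(1 \right)} + O C{\left(-12,-4 \right)} = \frac{12}{1} - 200 = 12 \cdot 1 - 200 = 12 - 200 = -188$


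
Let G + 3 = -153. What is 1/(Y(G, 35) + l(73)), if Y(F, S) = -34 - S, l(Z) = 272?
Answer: 1/203 ≈ 0.0049261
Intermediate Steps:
G = -156 (G = -3 - 153 = -156)
1/(Y(G, 35) + l(73)) = 1/((-34 - 1*35) + 272) = 1/((-34 - 35) + 272) = 1/(-69 + 272) = 1/203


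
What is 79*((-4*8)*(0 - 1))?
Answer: 2528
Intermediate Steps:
79*((-4*8)*(0 - 1)) = 79*(-32*(-1)) = 79*32 = 2528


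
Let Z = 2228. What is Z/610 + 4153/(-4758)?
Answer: 66127/23790 ≈ 2.7796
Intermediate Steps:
Z/610 + 4153/(-4758) = 2228/610 + 4153/(-4758) = 2228*(1/610) + 4153*(-1/4758) = 1114/305 - 4153/4758 = 66127/23790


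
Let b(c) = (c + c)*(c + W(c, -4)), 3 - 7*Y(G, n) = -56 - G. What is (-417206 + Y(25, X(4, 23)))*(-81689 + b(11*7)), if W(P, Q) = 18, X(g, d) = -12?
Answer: 27976612446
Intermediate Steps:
Y(G, n) = 59/7 + G/7 (Y(G, n) = 3/7 - (-56 - G)/7 = 3/7 + (8 + G/7) = 59/7 + G/7)
b(c) = 2*c*(18 + c) (b(c) = (c + c)*(c + 18) = (2*c)*(18 + c) = 2*c*(18 + c))
(-417206 + Y(25, X(4, 23)))*(-81689 + b(11*7)) = (-417206 + (59/7 + (1/7)*25))*(-81689 + 2*(11*7)*(18 + 11*7)) = (-417206 + (59/7 + 25/7))*(-81689 + 2*77*(18 + 77)) = (-417206 + 12)*(-81689 + 2*77*95) = -417194*(-81689 + 14630) = -417194*(-67059) = 27976612446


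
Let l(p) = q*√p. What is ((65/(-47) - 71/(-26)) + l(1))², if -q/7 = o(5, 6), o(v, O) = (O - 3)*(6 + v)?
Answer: 78756003225/1493284 ≈ 52740.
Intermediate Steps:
o(v, O) = (-3 + O)*(6 + v)
q = -231 (q = -7*(-18 - 3*5 + 6*6 + 6*5) = -7*(-18 - 15 + 36 + 30) = -7*33 = -231)
l(p) = -231*√p
((65/(-47) - 71/(-26)) + l(1))² = ((65/(-47) - 71/(-26)) - 231*√1)² = ((65*(-1/47) - 71*(-1/26)) - 231*1)² = ((-65/47 + 71/26) - 231)² = (1647/1222 - 231)² = (-280635/1222)² = 78756003225/1493284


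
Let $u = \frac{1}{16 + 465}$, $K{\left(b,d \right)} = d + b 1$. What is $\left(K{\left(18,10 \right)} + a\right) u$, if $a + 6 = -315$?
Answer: $- \frac{293}{481} \approx -0.60915$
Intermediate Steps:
$K{\left(b,d \right)} = b + d$ ($K{\left(b,d \right)} = d + b = b + d$)
$a = -321$ ($a = -6 - 315 = -321$)
$u = \frac{1}{481} \approx 0.002079$
$\left(K{\left(18,10 \right)} + a\right) u = \left(\left(18 + 10\right) - 321\right) \frac{1}{481} = \left(28 - 321\right) \frac{1}{481} = \left(-293\right) \frac{1}{481} = - \frac{293}{481}$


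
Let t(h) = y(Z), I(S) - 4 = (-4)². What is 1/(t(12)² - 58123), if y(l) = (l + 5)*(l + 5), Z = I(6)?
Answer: 1/332502 ≈ 3.0075e-6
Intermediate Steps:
I(S) = 20 (I(S) = 4 + (-4)² = 4 + 16 = 20)
Z = 20
y(l) = (5 + l)² (y(l) = (5 + l)*(5 + l) = (5 + l)²)
t(h) = 625 (t(h) = (5 + 20)² = 25² = 625)
1/(t(12)² - 58123) = 1/(625² - 58123) = 1/(390625 - 58123) = 1/332502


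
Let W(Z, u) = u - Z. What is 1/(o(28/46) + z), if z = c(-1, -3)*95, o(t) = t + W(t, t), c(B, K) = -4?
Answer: -23/8726 ≈ -0.0026358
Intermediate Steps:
o(t) = t (o(t) = t + (t - t) = t + 0 = t)
z = -380 (z = -4*95 = -380)
1/(o(28/46) + z) = 1/(28/46 - 380) = 1/(28*(1/46) - 380) = 1/(14/23 - 380) = 1/(-8726/23) = -23/8726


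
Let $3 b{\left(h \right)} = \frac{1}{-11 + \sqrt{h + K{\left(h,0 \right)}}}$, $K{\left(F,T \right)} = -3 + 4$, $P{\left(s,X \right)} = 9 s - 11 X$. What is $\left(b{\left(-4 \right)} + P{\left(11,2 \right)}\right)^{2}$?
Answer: $\frac{1173480 \sqrt{3} + 6291517 i}{18 \left(11 \sqrt{3} + 59 i\right)} \approx 5924.4 - 0.71676 i$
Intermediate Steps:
$P{\left(s,X \right)} = - 11 X + 9 s$
$K{\left(F,T \right)} = 1$
$b{\left(h \right)} = \frac{1}{3 \left(-11 + \sqrt{1 + h}\right)}$ ($b{\left(h \right)} = \frac{1}{3 \left(-11 + \sqrt{h + 1}\right)} = \frac{1}{3 \left(-11 + \sqrt{1 + h}\right)}$)
$\left(b{\left(-4 \right)} + P{\left(11,2 \right)}\right)^{2} = \left(\frac{1}{3 \left(-11 + \sqrt{1 - 4}\right)} + \left(\left(-11\right) 2 + 9 \cdot 11\right)\right)^{2} = \left(\frac{1}{3 \left(-11 + \sqrt{-3}\right)} + \left(-22 + 99\right)\right)^{2} = \left(\frac{1}{3 \left(-11 + i \sqrt{3}\right)} + 77\right)^{2} = \left(77 + \frac{1}{3 \left(-11 + i \sqrt{3}\right)}\right)^{2}$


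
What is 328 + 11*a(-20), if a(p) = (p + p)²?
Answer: 17928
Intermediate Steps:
a(p) = 4*p² (a(p) = (2*p)² = 4*p²)
328 + 11*a(-20) = 328 + 11*(4*(-20)²) = 328 + 11*(4*400) = 328 + 11*1600 = 328 + 17600 = 17928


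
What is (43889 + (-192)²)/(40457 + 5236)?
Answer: 80753/45693 ≈ 1.7673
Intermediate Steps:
(43889 + (-192)²)/(40457 + 5236) = (43889 + 36864)/45693 = 80753*(1/45693) = 80753/45693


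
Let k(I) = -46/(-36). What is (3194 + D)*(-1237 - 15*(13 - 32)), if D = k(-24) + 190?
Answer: -29005060/9 ≈ -3.2228e+6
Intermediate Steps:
k(I) = 23/18 (k(I) = -46*(-1/36) = 23/18)
D = 3443/18 (D = 23/18 + 190 = 3443/18 ≈ 191.28)
(3194 + D)*(-1237 - 15*(13 - 32)) = (3194 + 3443/18)*(-1237 - 15*(13 - 32)) = 60935*(-1237 - 15*(-19))/18 = 60935*(-1237 + 285)/18 = (60935/18)*(-952) = -29005060/9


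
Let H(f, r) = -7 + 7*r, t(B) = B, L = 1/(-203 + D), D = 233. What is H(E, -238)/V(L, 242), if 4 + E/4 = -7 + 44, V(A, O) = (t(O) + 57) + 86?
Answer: -239/55 ≈ -4.3455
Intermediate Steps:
L = 1/30 (L = 1/(-203 + 233) = 1/30 ≈ 0.033333)
V(A, O) = 143 + O (V(A, O) = (O + 57) + 86 = (57 + O) + 86 = 143 + O)
E = 132 (E = -16 + 4*(-7 + 44) = -16 + 4*37 = -16 + 148 = 132)
H(E, -238)/V(L, 242) = (-7 + 7*(-238))/(143 + 242) = (-7 - 1666)/385 = -1673*1/385 = -239/55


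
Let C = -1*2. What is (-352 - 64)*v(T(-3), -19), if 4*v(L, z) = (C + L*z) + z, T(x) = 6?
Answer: 14040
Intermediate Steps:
C = -2
v(L, z) = -½ + z/4 + L*z/4 (v(L, z) = ((-2 + L*z) + z)/4 = (-2 + z + L*z)/4 = -½ + z/4 + L*z/4)
(-352 - 64)*v(T(-3), -19) = (-352 - 64)*(-½ + (¼)*(-19) + (¼)*6*(-19)) = -416*(-½ - 19/4 - 57/2) = -416*(-135/4) = 14040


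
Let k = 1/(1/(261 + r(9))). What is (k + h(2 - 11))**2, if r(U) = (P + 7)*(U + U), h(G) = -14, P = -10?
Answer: 37249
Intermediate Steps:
r(U) = -6*U (r(U) = (-10 + 7)*(U + U) = -6*U)
k = 207 (k = 1/(1/(261 - 6*9)) = 1/(1/(261 - 54)) = 1/(1/207) = 207)
(k + h(2 - 11))**2 = (207 - 14)**2 = 193**2 = 37249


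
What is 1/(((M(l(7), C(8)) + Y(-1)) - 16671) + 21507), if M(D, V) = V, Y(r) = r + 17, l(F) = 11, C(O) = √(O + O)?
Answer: 1/4856 ≈ 0.00020593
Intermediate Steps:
C(O) = √2*√O (C(O) = √(2*O) = √2*√O)
Y(r) = 17 + r
1/(((M(l(7), C(8)) + Y(-1)) - 16671) + 21507) = 1/(((√2*√8 + (17 - 1)) - 16671) + 21507) = 1/(((√2*(2*√2) + 16) - 16671) + 21507) = 1/(((4 + 16) - 16671) + 21507) = 1/((20 - 16671) + 21507) = 1/(-16651 + 21507) = 1/4856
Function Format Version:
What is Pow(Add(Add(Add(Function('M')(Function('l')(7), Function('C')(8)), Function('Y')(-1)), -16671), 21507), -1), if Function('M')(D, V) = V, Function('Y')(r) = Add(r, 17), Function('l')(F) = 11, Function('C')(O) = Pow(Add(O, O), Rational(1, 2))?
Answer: Rational(1, 4856) ≈ 0.00020593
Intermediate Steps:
Function('C')(O) = Mul(Pow(2, Rational(1, 2)), Pow(O, Rational(1, 2))) (Function('C')(O) = Pow(Mul(2, O), Rational(1, 2)) = Mul(Pow(2, Rational(1, 2)), Pow(O, Rational(1, 2))))
Function('Y')(r) = Add(17, r)
Pow(Add(Add(Add(Function('M')(Function('l')(7), Function('C')(8)), Function('Y')(-1)), -16671), 21507), -1) = Pow(Add(Add(Add(Mul(Pow(2, Rational(1, 2)), Pow(8, Rational(1, 2))), Add(17, -1)), -16671), 21507), -1) = Pow(Add(Add(Add(Mul(Pow(2, Rational(1, 2)), Mul(2, Pow(2, Rational(1, 2)))), 16), -16671), 21507), -1) = Pow(Add(Add(Add(4, 16), -16671), 21507), -1) = Pow(Add(Add(20, -16671), 21507), -1) = Pow(Add(-16651, 21507), -1) = Pow(4856, -1) = Rational(1, 4856)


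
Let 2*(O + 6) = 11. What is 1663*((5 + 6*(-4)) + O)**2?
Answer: 2529423/4 ≈ 6.3236e+5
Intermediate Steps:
O = -1/2 (O = -6 + (1/2)*11 = -6 + 11/2 = -1/2 ≈ -0.50000)
1663*((5 + 6*(-4)) + O)**2 = 1663*((5 + 6*(-4)) - 1/2)**2 = 1663*((5 - 24) - 1/2)**2 = 1663*(-19 - 1/2)**2 = 1663*(-39/2)**2 = 1663*(1521/4) = 2529423/4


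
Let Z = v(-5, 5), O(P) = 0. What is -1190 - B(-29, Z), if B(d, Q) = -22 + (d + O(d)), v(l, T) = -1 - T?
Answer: -1139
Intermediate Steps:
Z = -6 (Z = -1 - 1*5 = -1 - 5 = -6)
B(d, Q) = -22 + d (B(d, Q) = -22 + (d + 0) = -22 + d)
-1190 - B(-29, Z) = -1190 - (-22 - 29) = -1190 - 1*(-51) = -1190 + 51 = -1139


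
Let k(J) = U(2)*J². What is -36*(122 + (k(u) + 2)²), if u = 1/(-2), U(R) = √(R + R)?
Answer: -4617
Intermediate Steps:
U(R) = √2*√R (U(R) = √(2*R) = √2*√R)
u = -½ ≈ -0.50000
k(J) = 2*J² (k(J) = (√2*√2)*J² = 2*J²)
-36*(122 + (k(u) + 2)²) = -36*(122 + (2*(-½)² + 2)²) = -36*(122 + (2*(¼) + 2)²) = -36*(122 + (½ + 2)²) = -36*(122 + (5/2)²) = -36*(122 + 25/4) = -36*513/4 = -4617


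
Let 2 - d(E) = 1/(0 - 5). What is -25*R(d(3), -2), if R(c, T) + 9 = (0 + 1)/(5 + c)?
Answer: 7975/36 ≈ 221.53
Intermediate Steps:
d(E) = 11/5 (d(E) = 2 - 1/(0 - 5) = 2 - 1/(-5) = 2 - 1*(-1/5) = 2 + 1/5 = 11/5)
R(c, T) = -9 + 1/(5 + c) (R(c, T) = -9 + (0 + 1)/(5 + c) = -9 + 1/(5 + c))
-25*R(d(3), -2) = -25*(-44 - 9*11/5)/(5 + 11/5) = -25*(-44 - 99/5)/36/5 = -125*(-319)/(36*5) = -25*(-319/36) = 7975/36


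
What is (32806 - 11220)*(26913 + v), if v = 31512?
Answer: 1261162050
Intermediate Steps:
(32806 - 11220)*(26913 + v) = (32806 - 11220)*(26913 + 31512) = 21586*58425 = 1261162050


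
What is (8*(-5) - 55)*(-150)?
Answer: 14250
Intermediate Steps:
(8*(-5) - 55)*(-150) = (-40 - 55)*(-150) = -95*(-150) = 14250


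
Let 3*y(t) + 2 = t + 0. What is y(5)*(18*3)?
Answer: 54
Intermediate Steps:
y(t) = -⅔ + t/3 (y(t) = -⅔ + (t + 0)/3 = -⅔ + t/3)
y(5)*(18*3) = (-⅔ + (⅓)*5)*(18*3) = (-⅔ + 5/3)*54 = 1*54 = 54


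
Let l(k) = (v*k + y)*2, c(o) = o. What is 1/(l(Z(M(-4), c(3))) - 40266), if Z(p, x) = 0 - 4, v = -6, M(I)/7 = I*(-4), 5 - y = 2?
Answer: -1/40212 ≈ -2.4868e-5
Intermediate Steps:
y = 3 (y = 5 - 1*2 = 5 - 2 = 3)
M(I) = -28*I (M(I) = 7*(I*(-4)) = 7*(-4*I) = -28*I)
Z(p, x) = -4
l(k) = 6 - 12*k (l(k) = (-6*k + 3)*2 = (3 - 6*k)*2 = 6 - 12*k)
1/(l(Z(M(-4), c(3))) - 40266) = 1/((6 - 12*(-4)) - 40266) = 1/((6 + 48) - 40266) = 1/(54 - 40266) = 1/(-40212) = -1/40212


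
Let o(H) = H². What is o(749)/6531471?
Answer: 561001/6531471 ≈ 0.085892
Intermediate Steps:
o(749)/6531471 = 749²/6531471 = 561001*(1/6531471) = 561001/6531471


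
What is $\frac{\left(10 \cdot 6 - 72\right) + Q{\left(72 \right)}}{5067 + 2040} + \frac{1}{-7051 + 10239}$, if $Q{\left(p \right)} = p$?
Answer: $\frac{66129}{7552372} \approx 0.0087561$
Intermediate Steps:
$\frac{\left(10 \cdot 6 - 72\right) + Q{\left(72 \right)}}{5067 + 2040} + \frac{1}{-7051 + 10239} = \frac{\left(10 \cdot 6 - 72\right) + 72}{5067 + 2040} + \frac{1}{-7051 + 10239} = \frac{\left(60 - 72\right) + 72}{7107} + \frac{1}{3188} = \left(-12 + 72\right) \frac{1}{7107} + \frac{1}{3188} = 60 \cdot \frac{1}{7107} + \frac{1}{3188} = \frac{20}{2369} + \frac{1}{3188} = \frac{66129}{7552372}$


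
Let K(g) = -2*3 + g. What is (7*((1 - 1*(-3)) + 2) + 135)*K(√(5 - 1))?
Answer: -708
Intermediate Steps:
K(g) = -6 + g
(7*((1 - 1*(-3)) + 2) + 135)*K(√(5 - 1)) = (7*((1 - 1*(-3)) + 2) + 135)*(-6 + √(5 - 1)) = (7*((1 + 3) + 2) + 135)*(-6 + √4) = (7*(4 + 2) + 135)*(-6 + 2) = (7*6 + 135)*(-4) = (42 + 135)*(-4) = 177*(-4) = -708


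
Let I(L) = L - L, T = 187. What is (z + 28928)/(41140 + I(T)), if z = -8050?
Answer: 949/1870 ≈ 0.50749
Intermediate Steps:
I(L) = 0
(z + 28928)/(41140 + I(T)) = (-8050 + 28928)/(41140 + 0) = 20878/41140 = 20878*(1/41140) = 949/1870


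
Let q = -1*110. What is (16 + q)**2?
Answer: 8836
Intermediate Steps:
q = -110
(16 + q)**2 = (16 - 110)**2 = (-94)**2 = 8836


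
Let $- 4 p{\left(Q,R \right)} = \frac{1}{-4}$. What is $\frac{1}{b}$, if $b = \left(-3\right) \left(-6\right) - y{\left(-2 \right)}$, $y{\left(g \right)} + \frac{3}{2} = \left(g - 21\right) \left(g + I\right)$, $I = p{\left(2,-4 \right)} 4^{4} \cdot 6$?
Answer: $\frac{2}{4363} \approx 0.0004584$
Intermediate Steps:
$p{\left(Q,R \right)} = \frac{1}{16}$ ($p{\left(Q,R \right)} = - \frac{1}{4 \left(-4\right)} = \left(- \frac{1}{4}\right) \left(- \frac{1}{4}\right) = \frac{1}{16}$)
$I = 96$ ($I = \frac{4^{4}}{16} \cdot 6 = \frac{1}{16} \cdot 256 \cdot 6 = 16 \cdot 6 = 96$)
$y{\left(g \right)} = - \frac{3}{2} + \left(-21 + g\right) \left(96 + g\right)$ ($y{\left(g \right)} = - \frac{3}{2} + \left(g - 21\right) \left(g + 96\right) = - \frac{3}{2} + \left(-21 + g\right) \left(96 + g\right)$)
$b = \frac{4363}{2}$ ($b = \left(-3\right) \left(-6\right) - \left(- \frac{4035}{2} + \left(-2\right)^{2} + 75 \left(-2\right)\right) = 18 - \left(- \frac{4035}{2} + 4 - 150\right) = 18 - - \frac{4327}{2} = 18 + \frac{4327}{2} = \frac{4363}{2} \approx 2181.5$)
$\frac{1}{b} = \frac{1}{\frac{4363}{2}} = \frac{2}{4363}$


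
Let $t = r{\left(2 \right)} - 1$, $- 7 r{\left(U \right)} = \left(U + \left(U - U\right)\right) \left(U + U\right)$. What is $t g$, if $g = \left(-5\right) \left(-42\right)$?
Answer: $-450$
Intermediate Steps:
$r{\left(U \right)} = - \frac{2 U^{2}}{7}$ ($r{\left(U \right)} = - \frac{\left(U + \left(U - U\right)\right) \left(U + U\right)}{7} = - \frac{\left(U + 0\right) 2 U}{7} = - \frac{U 2 U}{7} = - \frac{2 U^{2}}{7}$)
$g = 210$
$t = - \frac{15}{7}$ ($t = - \frac{2 \cdot 2^{2}}{7} - 1 = \left(- \frac{2}{7}\right) 4 - 1 = - \frac{8}{7} - 1 = - \frac{15}{7} \approx -2.1429$)
$t g = \left(- \frac{15}{7}\right) 210 = -450$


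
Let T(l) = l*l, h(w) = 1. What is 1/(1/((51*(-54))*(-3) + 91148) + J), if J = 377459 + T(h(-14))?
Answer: 99410/37523298601 ≈ 2.6493e-6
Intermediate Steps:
T(l) = l²
J = 377460 (J = 377459 + 1² = 377459 + 1 = 377460)
1/(1/((51*(-54))*(-3) + 91148) + J) = 1/(1/((51*(-54))*(-3) + 91148) + 377460) = 1/(1/(-2754*(-3) + 91148) + 377460) = 1/(1/(8262 + 91148) + 377460) = 1/(1/99410 + 377460) = 1/(37523298601/99410) = 99410/37523298601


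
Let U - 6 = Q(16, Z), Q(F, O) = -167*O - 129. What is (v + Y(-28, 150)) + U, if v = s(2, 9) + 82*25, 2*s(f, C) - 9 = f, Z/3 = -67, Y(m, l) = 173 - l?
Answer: 71045/2 ≈ 35523.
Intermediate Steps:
Z = -201 (Z = 3*(-67) = -201)
s(f, C) = 9/2 + f/2
Q(F, O) = -129 - 167*O
U = 33444 (U = 6 + (-129 - 167*(-201)) = 6 + (-129 + 33567) = 6 + 33438 = 33444)
v = 4111/2 (v = (9/2 + (1/2)*2) + 82*25 = (9/2 + 1) + 2050 = 11/2 + 2050 = 4111/2 ≈ 2055.5)
(v + Y(-28, 150)) + U = (4111/2 + (173 - 1*150)) + 33444 = (4111/2 + (173 - 150)) + 33444 = (4111/2 + 23) + 33444 = 4157/2 + 33444 = 71045/2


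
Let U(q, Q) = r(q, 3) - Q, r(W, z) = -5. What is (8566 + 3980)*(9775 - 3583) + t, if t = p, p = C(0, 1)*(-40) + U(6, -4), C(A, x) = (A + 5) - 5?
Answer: 77684831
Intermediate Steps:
U(q, Q) = -5 - Q
C(A, x) = A (C(A, x) = (5 + A) - 5 = A)
p = -1 (p = 0*(-40) + (-5 - 1*(-4)) = 0 + (-5 + 4) = 0 - 1 = -1)
t = -1
(8566 + 3980)*(9775 - 3583) + t = (8566 + 3980)*(9775 - 3583) - 1 = 12546*6192 - 1 = 77684832 - 1 = 77684831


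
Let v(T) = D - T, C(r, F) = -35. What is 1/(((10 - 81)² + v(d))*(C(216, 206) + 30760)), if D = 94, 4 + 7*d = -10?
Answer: 1/157834325 ≈ 6.3358e-9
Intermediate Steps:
d = -2 (d = -4/7 + (⅐)*(-10) = -4/7 - 10/7 = -2)
v(T) = 94 - T
1/(((10 - 81)² + v(d))*(C(216, 206) + 30760)) = 1/(((10 - 81)² + (94 - 1*(-2)))*(-35 + 30760)) = 1/(((-71)² + (94 + 2))*30725) = 1/((5041 + 96)*30725) = 1/(5137*30725) = 1/157834325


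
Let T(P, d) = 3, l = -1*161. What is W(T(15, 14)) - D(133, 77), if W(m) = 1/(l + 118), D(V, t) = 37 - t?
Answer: 1719/43 ≈ 39.977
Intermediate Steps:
l = -161
W(m) = -1/43 (W(m) = 1/(-161 + 118) = 1/(-43) = -1/43)
W(T(15, 14)) - D(133, 77) = -1/43 - (37 - 1*77) = -1/43 - (37 - 77) = -1/43 - 1*(-40) = -1/43 + 40 = 1719/43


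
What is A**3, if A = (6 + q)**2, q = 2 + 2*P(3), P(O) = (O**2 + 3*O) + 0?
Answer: 7256313856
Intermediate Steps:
P(O) = O**2 + 3*O
q = 38 (q = 2 + 2*(3*(3 + 3)) = 2 + 2*(3*6) = 2 + 2*18 = 2 + 36 = 38)
A = 1936 (A = (6 + 38)**2 = 44**2 = 1936)
A**3 = 1936**3 = 7256313856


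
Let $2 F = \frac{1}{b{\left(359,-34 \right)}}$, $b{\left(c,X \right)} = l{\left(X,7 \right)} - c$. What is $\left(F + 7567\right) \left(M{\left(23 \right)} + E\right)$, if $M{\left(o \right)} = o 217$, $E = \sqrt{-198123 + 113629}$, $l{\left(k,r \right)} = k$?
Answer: $\frac{29684776051}{786} + \frac{5947661 i \sqrt{84494}}{786} \approx 3.7767 \cdot 10^{7} + 2.1996 \cdot 10^{6} i$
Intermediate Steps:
$E = i \sqrt{84494}$ ($E = \sqrt{-84494} = i \sqrt{84494} \approx 290.68 i$)
$M{\left(o \right)} = 217 o$
$b{\left(c,X \right)} = X - c$
$F = - \frac{1}{786}$ ($F = \frac{1}{2 \left(-34 - 359\right)} = \frac{1}{2 \left(-393\right)} = \frac{1}{2} \left(- \frac{1}{393}\right) = - \frac{1}{786} \approx -0.0012723$)
$\left(F + 7567\right) \left(M{\left(23 \right)} + E\right) = \left(- \frac{1}{786} + 7567\right) \left(217 \cdot 23 + i \sqrt{84494}\right) = \frac{5947661 \left(4991 + i \sqrt{84494}\right)}{786} = \frac{29684776051}{786} + \frac{5947661 i \sqrt{84494}}{786}$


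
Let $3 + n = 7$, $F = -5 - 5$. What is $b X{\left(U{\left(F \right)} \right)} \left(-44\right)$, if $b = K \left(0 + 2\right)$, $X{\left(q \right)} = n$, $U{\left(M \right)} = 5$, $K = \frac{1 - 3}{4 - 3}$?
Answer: $704$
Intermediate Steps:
$F = -10$ ($F = -5 - 5 = -10$)
$n = 4$ ($n = -3 + 7 = 4$)
$K = -2$ ($K = - \frac{2}{1} = \left(-2\right) 1 = -2$)
$X{\left(q \right)} = 4$
$b = -4$ ($b = - 2 \left(0 + 2\right) = \left(-2\right) 2 = -4$)
$b X{\left(U{\left(F \right)} \right)} \left(-44\right) = \left(-4\right) 4 \left(-44\right) = \left(-16\right) \left(-44\right) = 704$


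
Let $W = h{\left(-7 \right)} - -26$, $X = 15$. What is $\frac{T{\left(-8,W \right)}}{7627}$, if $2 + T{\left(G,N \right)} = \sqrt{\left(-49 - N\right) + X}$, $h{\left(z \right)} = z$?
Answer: $- \frac{2}{7627} + \frac{i \sqrt{53}}{7627} \approx -0.00026223 + 0.00095452 i$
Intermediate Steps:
$W = 19$ ($W = -7 - -26 = -7 + 26 = 19$)
$T{\left(G,N \right)} = -2 + \sqrt{-34 - N}$ ($T{\left(G,N \right)} = -2 + \sqrt{\left(-49 - N\right) + 15} = -2 + \sqrt{-34 - N}$)
$\frac{T{\left(-8,W \right)}}{7627} = \frac{-2 + \sqrt{-34 - 19}}{7627} = \left(-2 + \sqrt{-34 - 19}\right) \frac{1}{7627} = \left(-2 + \sqrt{-53}\right) \frac{1}{7627} = \left(-2 + i \sqrt{53}\right) \frac{1}{7627} = - \frac{2}{7627} + \frac{i \sqrt{53}}{7627}$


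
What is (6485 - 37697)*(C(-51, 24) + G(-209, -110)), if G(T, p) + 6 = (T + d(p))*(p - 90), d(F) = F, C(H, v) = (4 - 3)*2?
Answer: -1991200752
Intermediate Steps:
C(H, v) = 2 (C(H, v) = 1*2 = 2)
G(T, p) = -6 + (-90 + p)*(T + p) (G(T, p) = -6 + (T + p)*(p - 90) = -6 + (T + p)*(-90 + p) = -6 + (-90 + p)*(T + p))
(6485 - 37697)*(C(-51, 24) + G(-209, -110)) = (6485 - 37697)*(2 + (-6 + (-110)² - 90*(-209) - 90*(-110) - 209*(-110))) = -31212*(2 + (-6 + 12100 + 18810 + 9900 + 22990)) = -31212*(2 + 63794) = -31212*63796 = -1991200752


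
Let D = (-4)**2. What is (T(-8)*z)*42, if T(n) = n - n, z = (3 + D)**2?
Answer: 0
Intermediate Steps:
D = 16
z = 361 (z = (3 + 16)**2 = 19**2 = 361)
T(n) = 0
(T(-8)*z)*42 = (0*361)*42 = 0*42 = 0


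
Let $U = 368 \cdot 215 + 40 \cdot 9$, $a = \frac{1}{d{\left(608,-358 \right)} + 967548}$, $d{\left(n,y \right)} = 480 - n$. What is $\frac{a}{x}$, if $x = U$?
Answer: $\frac{1}{76890541600} \approx 1.3005 \cdot 10^{-11}$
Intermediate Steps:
$a = \frac{1}{967420}$ ($a = \frac{1}{\left(480 - 608\right) + 967548} = \frac{1}{-128 + 967548} = \frac{1}{967420} \approx 1.0337 \cdot 10^{-6}$)
$U = 79480$ ($U = 79120 + 360 = 79480$)
$x = 79480$
$\frac{a}{x} = \frac{1}{967420 \cdot 79480} = \frac{1}{967420} \cdot \frac{1}{79480} = \frac{1}{76890541600}$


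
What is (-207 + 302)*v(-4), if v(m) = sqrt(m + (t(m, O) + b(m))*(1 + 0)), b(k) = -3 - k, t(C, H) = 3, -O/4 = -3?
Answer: 0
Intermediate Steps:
O = 12 (O = -4*(-3) = 12)
v(m) = 0 (v(m) = sqrt(m + (3 + (-3 - m))*(1 + 0)) = sqrt(m - m*1) = sqrt(m - m) = sqrt(0) = 0)
(-207 + 302)*v(-4) = (-207 + 302)*0 = 95*0 = 0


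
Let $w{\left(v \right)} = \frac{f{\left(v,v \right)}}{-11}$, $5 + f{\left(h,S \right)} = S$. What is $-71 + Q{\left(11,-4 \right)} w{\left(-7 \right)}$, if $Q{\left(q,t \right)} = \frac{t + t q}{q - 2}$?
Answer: $- \frac{845}{11} \approx -76.818$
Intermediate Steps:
$f{\left(h,S \right)} = -5 + S$
$Q{\left(q,t \right)} = \frac{t + q t}{-2 + q}$
$w{\left(v \right)} = \frac{5}{11} - \frac{v}{11}$ ($w{\left(v \right)} = \frac{-5 + v}{-11} = \left(-5 + v\right) \left(- \frac{1}{11}\right) = \frac{5}{11} - \frac{v}{11}$)
$-71 + Q{\left(11,-4 \right)} w{\left(-7 \right)} = -71 + - \frac{4 \left(1 + 11\right)}{-2 + 11} \left(\frac{5}{11} - - \frac{7}{11}\right) = -71 + \left(-4\right) \frac{1}{9} \cdot 12 \left(\frac{5}{11} + \frac{7}{11}\right) = -71 + \left(-4\right) \frac{1}{9} \cdot 12 \cdot \frac{12}{11} = -71 - \frac{64}{11} = - \frac{845}{11}$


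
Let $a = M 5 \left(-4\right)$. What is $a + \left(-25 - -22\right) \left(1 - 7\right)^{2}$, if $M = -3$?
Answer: $-48$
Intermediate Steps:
$a = 60$ ($a = \left(-3\right) 5 \left(-4\right) = \left(-15\right) \left(-4\right) = 60$)
$a + \left(-25 - -22\right) \left(1 - 7\right)^{2} = 60 + \left(-25 - -22\right) \left(1 - 7\right)^{2} = 60 + \left(-25 + 22\right) \left(1 - 7\right)^{2} = 60 - 3 \left(1 - 7\right)^{2} = 60 - 3 \left(-6\right)^{2} = 60 - 108 = -48$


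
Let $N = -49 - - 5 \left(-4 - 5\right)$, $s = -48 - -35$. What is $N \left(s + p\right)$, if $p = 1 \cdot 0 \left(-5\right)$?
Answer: $1222$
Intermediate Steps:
$s = -13$ ($s = -48 + 35 = -13$)
$N = -94$ ($N = -49 - \left(-5\right) \left(-9\right) = -49 - 45 = -94$)
$p = 0$ ($p = 0 \left(-5\right) = 0$)
$N \left(s + p\right) = - 94 \left(-13 + 0\right) = \left(-94\right) \left(-13\right) = 1222$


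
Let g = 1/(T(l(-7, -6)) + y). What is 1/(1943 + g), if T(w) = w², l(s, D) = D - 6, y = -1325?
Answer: 1181/2294682 ≈ 0.00051467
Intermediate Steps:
l(s, D) = -6 + D
g = -1/1181 (g = 1/((-6 - 6)² - 1325) = 1/((-12)² - 1325) = 1/(144 - 1325) = 1/(-1181) = -1/1181 ≈ -0.00084674)
1/(1943 + g) = 1/(1943 - 1/1181) = 1/(2294682/1181) = 1181/2294682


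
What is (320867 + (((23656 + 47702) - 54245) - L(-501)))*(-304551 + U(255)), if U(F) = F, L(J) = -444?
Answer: -102981069504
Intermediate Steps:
(320867 + (((23656 + 47702) - 54245) - L(-501)))*(-304551 + U(255)) = (320867 + (((23656 + 47702) - 54245) - 1*(-444)))*(-304551 + 255) = (320867 + ((71358 - 54245) + 444))*(-304296) = (320867 + (17113 + 444))*(-304296) = (320867 + 17557)*(-304296) = 338424*(-304296) = -102981069504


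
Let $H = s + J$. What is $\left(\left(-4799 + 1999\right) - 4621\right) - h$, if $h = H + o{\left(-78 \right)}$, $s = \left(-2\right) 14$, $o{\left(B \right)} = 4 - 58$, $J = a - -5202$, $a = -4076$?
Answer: $-8465$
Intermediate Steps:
$J = 1126$ ($J = -4076 - -5202 = -4076 + 5202 = 1126$)
$o{\left(B \right)} = -54$ ($o{\left(B \right)} = 4 - 58 = -54$)
$s = -28$
$H = 1098$ ($H = -28 + 1126 = 1098$)
$h = 1044$ ($h = 1098 - 54 = 1044$)
$\left(\left(-4799 + 1999\right) - 4621\right) - h = \left(\left(-4799 + 1999\right) - 4621\right) - 1044 = \left(-2800 - 4621\right) - 1044 = -7421 - 1044 = -8465$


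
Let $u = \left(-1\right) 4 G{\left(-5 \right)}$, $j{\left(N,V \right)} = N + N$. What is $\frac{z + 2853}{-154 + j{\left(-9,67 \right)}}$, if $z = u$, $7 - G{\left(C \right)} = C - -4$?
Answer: $- \frac{2821}{172} \approx -16.401$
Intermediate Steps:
$j{\left(N,V \right)} = 2 N$
$G{\left(C \right)} = 3 - C$ ($G{\left(C \right)} = 7 - \left(C - -4\right) = 7 - \left(C + 4\right) = 7 - \left(4 + C\right) = 3 - C$)
$u = -32$ ($u = \left(-1\right) 4 \left(3 - -5\right) = - 4 \left(3 + 5\right) = \left(-4\right) 8 = -32$)
$z = -32$
$\frac{z + 2853}{-154 + j{\left(-9,67 \right)}} = \frac{-32 + 2853}{-154 + 2 \left(-9\right)} = \frac{2821}{-154 - 18} = \frac{2821}{-172} = 2821 \left(- \frac{1}{172}\right) = - \frac{2821}{172}$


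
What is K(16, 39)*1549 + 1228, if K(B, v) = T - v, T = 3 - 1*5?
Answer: -62281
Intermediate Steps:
T = -2 (T = 3 - 5 = -2)
K(B, v) = -2 - v
K(16, 39)*1549 + 1228 = (-2 - 1*39)*1549 + 1228 = (-2 - 39)*1549 + 1228 = -41*1549 + 1228 = -63509 + 1228 = -62281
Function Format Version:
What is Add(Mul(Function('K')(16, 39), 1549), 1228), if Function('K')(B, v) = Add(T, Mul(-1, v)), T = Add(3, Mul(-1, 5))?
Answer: -62281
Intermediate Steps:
T = -2 (T = Add(3, -5) = -2)
Function('K')(B, v) = Add(-2, Mul(-1, v))
Add(Mul(Function('K')(16, 39), 1549), 1228) = Add(Mul(Add(-2, Mul(-1, 39)), 1549), 1228) = Add(Mul(Add(-2, -39), 1549), 1228) = Add(Mul(-41, 1549), 1228) = Add(-63509, 1228) = -62281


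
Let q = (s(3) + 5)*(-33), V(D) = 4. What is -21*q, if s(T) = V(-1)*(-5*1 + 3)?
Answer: -2079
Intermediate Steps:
s(T) = -8 (s(T) = 4*(-5*1 + 3) = 4*(-5 + 3) = 4*(-2) = -8)
q = 99 (q = (-8 + 5)*(-33) = -3*(-33) = 99)
-21*q = -21*99 = -2079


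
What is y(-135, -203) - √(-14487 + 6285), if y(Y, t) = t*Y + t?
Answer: 27202 - I*√8202 ≈ 27202.0 - 90.565*I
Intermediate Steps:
y(Y, t) = t + Y*t (y(Y, t) = Y*t + t = t + Y*t)
y(-135, -203) - √(-14487 + 6285) = -203*(1 - 135) - √(-14487 + 6285) = -203*(-134) - √(-8202) = 27202 - I*√8202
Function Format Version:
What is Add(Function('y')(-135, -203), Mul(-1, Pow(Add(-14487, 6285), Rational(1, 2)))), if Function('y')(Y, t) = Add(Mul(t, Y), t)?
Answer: Add(27202, Mul(-1, I, Pow(8202, Rational(1, 2)))) ≈ Add(27202., Mul(-90.565, I))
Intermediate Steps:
Function('y')(Y, t) = Add(t, Mul(Y, t)) (Function('y')(Y, t) = Add(Mul(Y, t), t) = Add(t, Mul(Y, t)))
Add(Function('y')(-135, -203), Mul(-1, Pow(Add(-14487, 6285), Rational(1, 2)))) = Add(Mul(-203, Add(1, -135)), Mul(-1, Pow(Add(-14487, 6285), Rational(1, 2)))) = Add(Mul(-203, -134), Mul(-1, Pow(-8202, Rational(1, 2)))) = Add(27202, Mul(-1, Mul(I, Pow(8202, Rational(1, 2))))) = Add(27202, Mul(-1, I, Pow(8202, Rational(1, 2))))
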